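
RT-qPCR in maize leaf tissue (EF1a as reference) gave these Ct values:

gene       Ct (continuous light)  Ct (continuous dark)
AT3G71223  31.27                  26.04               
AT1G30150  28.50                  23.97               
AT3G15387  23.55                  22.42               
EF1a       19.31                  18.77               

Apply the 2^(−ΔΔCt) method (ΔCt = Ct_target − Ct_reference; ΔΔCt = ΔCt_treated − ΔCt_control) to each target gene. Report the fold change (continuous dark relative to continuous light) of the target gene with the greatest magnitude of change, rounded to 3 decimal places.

25.813

AT3G71223: ΔΔCt = (26.04−18.77) − (31.27−19.31) = 7.27 − 11.96 = -4.69; fold change = 2^4.69 = 25.813
AT1G30150: ΔΔCt = (23.97−18.77) − (28.50−19.31) = 5.20 − 9.19 = -3.99; fold change = 2^3.99 = 15.889
AT3G15387: ΔΔCt = (22.42−18.77) − (23.55−19.31) = 3.65 − 4.24 = -0.59; fold change = 2^0.59 = 1.505
AT3G71223 has the largest |ΔΔCt| = 4.69.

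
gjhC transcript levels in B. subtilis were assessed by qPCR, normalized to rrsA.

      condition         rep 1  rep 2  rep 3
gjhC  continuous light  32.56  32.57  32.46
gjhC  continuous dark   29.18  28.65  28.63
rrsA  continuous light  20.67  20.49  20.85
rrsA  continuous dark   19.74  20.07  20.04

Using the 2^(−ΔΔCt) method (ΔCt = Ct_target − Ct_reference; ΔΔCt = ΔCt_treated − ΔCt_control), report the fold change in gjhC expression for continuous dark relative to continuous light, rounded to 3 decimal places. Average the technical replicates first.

7.945

Mean Ct: gjhC continuous light 32.530; gjhC continuous dark 28.820; rrsA continuous light 20.670; rrsA continuous dark 19.950
ΔCt(continuous light) = 32.530 − 20.670 = 11.860
ΔCt(continuous dark) = 28.820 − 19.950 = 8.870
ΔΔCt = 8.870 − 11.860 = -2.990
Fold change = 2^(−(-2.990)) = 2^2.990 = 7.9447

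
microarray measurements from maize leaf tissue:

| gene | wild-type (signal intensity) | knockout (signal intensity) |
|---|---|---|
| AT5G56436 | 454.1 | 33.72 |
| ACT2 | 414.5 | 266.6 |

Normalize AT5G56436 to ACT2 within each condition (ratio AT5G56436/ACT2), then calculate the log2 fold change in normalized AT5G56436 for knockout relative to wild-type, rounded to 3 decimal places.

-3.115

AT5G56436/ACT2 (wild-type) = 454.1 / 414.5 = 1.0955
AT5G56436/ACT2 (knockout) = 33.72 / 266.6 = 0.12648
Fold change = 0.12648 / 1.0955 = 0.1155
log2(0.1155) = -3.1146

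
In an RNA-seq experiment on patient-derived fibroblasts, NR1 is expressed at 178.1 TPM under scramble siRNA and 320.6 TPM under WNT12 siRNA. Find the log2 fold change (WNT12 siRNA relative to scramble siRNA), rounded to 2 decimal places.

Fold change = 320.6 / 178.1 = 1.8001
log2(1.8001) = 0.848

0.85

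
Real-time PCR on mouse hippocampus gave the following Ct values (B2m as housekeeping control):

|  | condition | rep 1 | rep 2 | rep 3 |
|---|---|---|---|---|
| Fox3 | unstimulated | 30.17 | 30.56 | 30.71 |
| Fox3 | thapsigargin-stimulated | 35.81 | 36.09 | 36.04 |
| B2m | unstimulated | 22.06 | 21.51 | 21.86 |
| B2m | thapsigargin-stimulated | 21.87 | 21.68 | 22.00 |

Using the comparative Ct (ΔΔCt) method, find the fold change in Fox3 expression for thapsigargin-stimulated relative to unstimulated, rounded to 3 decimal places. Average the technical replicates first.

0.023

Mean Ct: Fox3 unstimulated 30.480; Fox3 thapsigargin-stimulated 35.980; B2m unstimulated 21.810; B2m thapsigargin-stimulated 21.850
ΔCt(unstimulated) = 30.480 − 21.810 = 8.670
ΔCt(thapsigargin-stimulated) = 35.980 − 21.850 = 14.130
ΔΔCt = 14.130 − 8.670 = 5.460
Fold change = 2^(−5.460) = 0.0227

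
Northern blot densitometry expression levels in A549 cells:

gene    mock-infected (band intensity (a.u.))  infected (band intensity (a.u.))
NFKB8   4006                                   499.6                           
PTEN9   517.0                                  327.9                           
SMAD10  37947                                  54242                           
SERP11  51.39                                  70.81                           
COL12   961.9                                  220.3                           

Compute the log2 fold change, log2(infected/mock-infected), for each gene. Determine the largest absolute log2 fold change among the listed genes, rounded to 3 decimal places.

3.003

log2(499.6/4006) = -3.003  (NFKB8)
log2(327.9/517.0) = -0.657  (PTEN9)
log2(54242/37947) = 0.515  (SMAD10)
log2(70.81/51.39) = 0.462  (SERP11)
log2(220.3/961.9) = -2.126  (COL12)
The largest magnitude belongs to NFKB8.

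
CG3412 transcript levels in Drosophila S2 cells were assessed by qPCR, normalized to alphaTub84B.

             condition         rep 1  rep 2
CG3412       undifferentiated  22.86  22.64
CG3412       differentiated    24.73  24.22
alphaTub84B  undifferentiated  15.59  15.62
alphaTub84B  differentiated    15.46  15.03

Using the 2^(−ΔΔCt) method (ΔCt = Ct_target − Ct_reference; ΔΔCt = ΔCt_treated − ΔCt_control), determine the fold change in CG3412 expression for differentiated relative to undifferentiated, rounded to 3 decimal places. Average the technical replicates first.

0.236

Mean Ct: CG3412 undifferentiated 22.750; CG3412 differentiated 24.475; alphaTub84B undifferentiated 15.605; alphaTub84B differentiated 15.245
ΔCt(undifferentiated) = 22.750 − 15.605 = 7.145
ΔCt(differentiated) = 24.475 − 15.245 = 9.230
ΔΔCt = 9.230 − 7.145 = 2.085
Fold change = 2^(−2.085) = 0.2357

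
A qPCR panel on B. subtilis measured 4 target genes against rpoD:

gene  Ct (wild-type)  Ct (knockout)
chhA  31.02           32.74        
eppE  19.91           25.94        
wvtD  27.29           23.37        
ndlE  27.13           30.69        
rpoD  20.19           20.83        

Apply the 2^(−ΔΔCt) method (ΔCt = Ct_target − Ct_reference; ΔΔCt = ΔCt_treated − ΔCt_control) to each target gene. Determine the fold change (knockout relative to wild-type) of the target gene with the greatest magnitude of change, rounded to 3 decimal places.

chhA: ΔΔCt = (32.74−20.83) − (31.02−20.19) = 11.91 − 10.83 = 1.08; fold change = 2^-1.08 = 0.473
eppE: ΔΔCt = (25.94−20.83) − (19.91−20.19) = 5.11 − (-0.28) = 5.39; fold change = 2^-5.39 = 0.024
wvtD: ΔΔCt = (23.37−20.83) − (27.29−20.19) = 2.54 − 7.10 = -4.56; fold change = 2^4.56 = 23.588
ndlE: ΔΔCt = (30.69−20.83) − (27.13−20.19) = 9.86 − 6.94 = 2.92; fold change = 2^-2.92 = 0.132
eppE has the largest |ΔΔCt| = 5.39.

0.024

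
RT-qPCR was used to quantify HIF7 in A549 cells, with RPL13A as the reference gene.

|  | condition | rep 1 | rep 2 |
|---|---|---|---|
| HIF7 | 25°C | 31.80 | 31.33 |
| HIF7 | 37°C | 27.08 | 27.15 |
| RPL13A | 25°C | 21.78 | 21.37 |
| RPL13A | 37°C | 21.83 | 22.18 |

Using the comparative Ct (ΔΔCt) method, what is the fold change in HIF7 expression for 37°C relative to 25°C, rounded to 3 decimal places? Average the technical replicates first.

Mean Ct: HIF7 25°C 31.565; HIF7 37°C 27.115; RPL13A 25°C 21.575; RPL13A 37°C 22.005
ΔCt(25°C) = 31.565 − 21.575 = 9.990
ΔCt(37°C) = 27.115 − 22.005 = 5.110
ΔΔCt = 5.110 − 9.990 = -4.880
Fold change = 2^(−(-4.880)) = 2^4.880 = 29.4460

29.446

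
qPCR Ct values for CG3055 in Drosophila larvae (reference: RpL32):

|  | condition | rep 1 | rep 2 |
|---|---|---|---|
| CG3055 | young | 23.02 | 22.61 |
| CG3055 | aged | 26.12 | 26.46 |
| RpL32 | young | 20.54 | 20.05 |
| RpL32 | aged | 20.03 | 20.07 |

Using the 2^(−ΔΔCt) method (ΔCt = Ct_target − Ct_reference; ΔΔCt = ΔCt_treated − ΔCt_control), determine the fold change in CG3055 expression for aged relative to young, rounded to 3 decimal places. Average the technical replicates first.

0.076

Mean Ct: CG3055 young 22.815; CG3055 aged 26.290; RpL32 young 20.295; RpL32 aged 20.050
ΔCt(young) = 22.815 − 20.295 = 2.520
ΔCt(aged) = 26.290 − 20.050 = 6.240
ΔΔCt = 6.240 − 2.520 = 3.720
Fold change = 2^(−3.720) = 0.0759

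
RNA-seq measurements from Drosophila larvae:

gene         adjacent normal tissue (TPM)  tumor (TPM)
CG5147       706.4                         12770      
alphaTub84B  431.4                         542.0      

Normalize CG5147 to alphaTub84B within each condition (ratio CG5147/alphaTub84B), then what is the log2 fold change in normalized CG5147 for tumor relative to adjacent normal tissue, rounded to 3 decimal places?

3.847

CG5147/alphaTub84B (adjacent normal tissue) = 706.4 / 431.4 = 1.6375
CG5147/alphaTub84B (tumor) = 12770 / 542.0 = 23.561
Fold change = 23.561 / 1.6375 = 14.3887
log2(14.3887) = 3.8469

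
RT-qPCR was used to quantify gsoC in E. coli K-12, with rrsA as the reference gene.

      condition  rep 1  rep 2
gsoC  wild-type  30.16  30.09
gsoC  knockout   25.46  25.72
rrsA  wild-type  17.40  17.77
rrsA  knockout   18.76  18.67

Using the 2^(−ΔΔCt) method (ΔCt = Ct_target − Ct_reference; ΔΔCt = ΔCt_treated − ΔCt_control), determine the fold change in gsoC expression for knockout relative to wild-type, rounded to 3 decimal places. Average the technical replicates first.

50.738

Mean Ct: gsoC wild-type 30.125; gsoC knockout 25.590; rrsA wild-type 17.585; rrsA knockout 18.715
ΔCt(wild-type) = 30.125 − 17.585 = 12.540
ΔCt(knockout) = 25.590 − 18.715 = 6.875
ΔΔCt = 6.875 − 12.540 = -5.665
Fold change = 2^(−(-5.665)) = 2^5.665 = 50.7382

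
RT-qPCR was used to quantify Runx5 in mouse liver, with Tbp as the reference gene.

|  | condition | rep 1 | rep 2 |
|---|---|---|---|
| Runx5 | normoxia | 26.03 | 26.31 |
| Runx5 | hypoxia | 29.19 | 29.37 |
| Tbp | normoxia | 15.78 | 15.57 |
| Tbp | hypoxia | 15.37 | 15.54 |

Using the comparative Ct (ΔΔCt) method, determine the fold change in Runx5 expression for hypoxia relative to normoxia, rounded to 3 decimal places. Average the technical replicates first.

0.099

Mean Ct: Runx5 normoxia 26.170; Runx5 hypoxia 29.280; Tbp normoxia 15.675; Tbp hypoxia 15.455
ΔCt(normoxia) = 26.170 − 15.675 = 10.495
ΔCt(hypoxia) = 29.280 − 15.455 = 13.825
ΔΔCt = 13.825 − 10.495 = 3.330
Fold change = 2^(−3.330) = 0.0994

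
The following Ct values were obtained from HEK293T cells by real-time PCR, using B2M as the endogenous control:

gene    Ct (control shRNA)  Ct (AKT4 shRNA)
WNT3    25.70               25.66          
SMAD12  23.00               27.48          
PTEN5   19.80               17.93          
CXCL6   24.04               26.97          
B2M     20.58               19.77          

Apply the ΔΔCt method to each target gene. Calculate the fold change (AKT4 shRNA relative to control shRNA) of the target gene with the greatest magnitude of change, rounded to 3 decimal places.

0.026

WNT3: ΔΔCt = (25.66−19.77) − (25.70−20.58) = 5.89 − 5.12 = 0.77; fold change = 2^-0.77 = 0.586
SMAD12: ΔΔCt = (27.48−19.77) − (23.00−20.58) = 7.71 − 2.42 = 5.29; fold change = 2^-5.29 = 0.026
PTEN5: ΔΔCt = (17.93−19.77) − (19.80−20.58) = -1.84 − (-0.78) = -1.06; fold change = 2^1.06 = 2.085
CXCL6: ΔΔCt = (26.97−19.77) − (24.04−20.58) = 7.20 − 3.46 = 3.74; fold change = 2^-3.74 = 0.075
SMAD12 has the largest |ΔΔCt| = 5.29.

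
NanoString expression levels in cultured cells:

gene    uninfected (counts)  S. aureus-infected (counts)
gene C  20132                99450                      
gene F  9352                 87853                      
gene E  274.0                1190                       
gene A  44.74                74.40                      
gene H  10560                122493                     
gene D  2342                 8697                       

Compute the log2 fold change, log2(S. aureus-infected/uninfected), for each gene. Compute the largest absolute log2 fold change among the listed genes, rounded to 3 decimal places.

log2(99450/20132) = 2.304  (gene C)
log2(87853/9352) = 3.232  (gene F)
log2(1190/274.0) = 2.119  (gene E)
log2(74.40/44.74) = 0.734  (gene A)
log2(122493/10560) = 3.536  (gene H)
log2(8697/2342) = 1.893  (gene D)
The largest magnitude belongs to gene H.

3.536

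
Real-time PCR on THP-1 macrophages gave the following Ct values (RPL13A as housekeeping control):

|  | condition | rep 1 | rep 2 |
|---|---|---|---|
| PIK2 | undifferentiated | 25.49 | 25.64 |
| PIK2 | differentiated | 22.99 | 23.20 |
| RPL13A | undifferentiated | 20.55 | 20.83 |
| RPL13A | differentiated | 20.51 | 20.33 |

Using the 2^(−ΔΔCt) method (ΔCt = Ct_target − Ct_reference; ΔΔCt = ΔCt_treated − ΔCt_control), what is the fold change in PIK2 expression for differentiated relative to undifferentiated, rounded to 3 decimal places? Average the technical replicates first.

Mean Ct: PIK2 undifferentiated 25.565; PIK2 differentiated 23.095; RPL13A undifferentiated 20.690; RPL13A differentiated 20.420
ΔCt(undifferentiated) = 25.565 − 20.690 = 4.875
ΔCt(differentiated) = 23.095 − 20.420 = 2.675
ΔΔCt = 2.675 − 4.875 = -2.200
Fold change = 2^(−(-2.200)) = 2^2.200 = 4.5948

4.595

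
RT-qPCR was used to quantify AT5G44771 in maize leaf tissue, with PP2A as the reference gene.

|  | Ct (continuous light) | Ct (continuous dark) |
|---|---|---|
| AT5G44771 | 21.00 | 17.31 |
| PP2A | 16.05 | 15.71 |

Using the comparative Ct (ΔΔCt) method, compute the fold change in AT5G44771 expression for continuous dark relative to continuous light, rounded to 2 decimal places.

ΔCt(continuous light) = 21.000 − 16.050 = 4.950
ΔCt(continuous dark) = 17.310 − 15.710 = 1.600
ΔΔCt = 1.600 − 4.950 = -3.350
Fold change = 2^(−(-3.350)) = 2^3.350 = 10.196

10.20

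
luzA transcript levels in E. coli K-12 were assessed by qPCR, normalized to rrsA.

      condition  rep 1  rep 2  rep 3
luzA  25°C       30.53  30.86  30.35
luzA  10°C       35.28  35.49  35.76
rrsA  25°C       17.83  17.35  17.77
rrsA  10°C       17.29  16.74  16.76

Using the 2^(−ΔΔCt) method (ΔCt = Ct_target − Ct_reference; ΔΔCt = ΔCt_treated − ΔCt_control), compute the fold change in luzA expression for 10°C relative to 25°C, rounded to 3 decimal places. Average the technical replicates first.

0.020

Mean Ct: luzA 25°C 30.580; luzA 10°C 35.510; rrsA 25°C 17.650; rrsA 10°C 16.930
ΔCt(25°C) = 30.580 − 17.650 = 12.930
ΔCt(10°C) = 35.510 − 16.930 = 18.580
ΔΔCt = 18.580 − 12.930 = 5.650
Fold change = 2^(−5.650) = 0.0199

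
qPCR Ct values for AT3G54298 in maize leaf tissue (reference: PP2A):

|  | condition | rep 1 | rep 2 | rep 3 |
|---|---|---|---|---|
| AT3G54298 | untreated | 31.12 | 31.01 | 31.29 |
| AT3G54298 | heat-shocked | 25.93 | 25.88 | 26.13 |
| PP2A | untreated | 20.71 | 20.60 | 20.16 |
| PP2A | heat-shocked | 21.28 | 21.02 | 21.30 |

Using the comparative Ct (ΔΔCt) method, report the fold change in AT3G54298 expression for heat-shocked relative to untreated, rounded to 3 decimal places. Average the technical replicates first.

Mean Ct: AT3G54298 untreated 31.140; AT3G54298 heat-shocked 25.980; PP2A untreated 20.490; PP2A heat-shocked 21.200
ΔCt(untreated) = 31.140 − 20.490 = 10.650
ΔCt(heat-shocked) = 25.980 − 21.200 = 4.780
ΔΔCt = 4.780 − 10.650 = -5.870
Fold change = 2^(−(-5.870)) = 2^5.870 = 58.4852

58.485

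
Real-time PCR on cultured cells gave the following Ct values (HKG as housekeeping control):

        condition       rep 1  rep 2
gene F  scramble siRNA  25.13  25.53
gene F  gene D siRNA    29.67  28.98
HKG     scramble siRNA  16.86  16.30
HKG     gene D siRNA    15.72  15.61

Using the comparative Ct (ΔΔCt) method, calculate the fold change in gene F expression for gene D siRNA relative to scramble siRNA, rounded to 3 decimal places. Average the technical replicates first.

Mean Ct: gene F scramble siRNA 25.330; gene F gene D siRNA 29.325; HKG scramble siRNA 16.580; HKG gene D siRNA 15.665
ΔCt(scramble siRNA) = 25.330 − 16.580 = 8.750
ΔCt(gene D siRNA) = 29.325 − 15.665 = 13.660
ΔΔCt = 13.660 − 8.750 = 4.910
Fold change = 2^(−4.910) = 0.0333

0.033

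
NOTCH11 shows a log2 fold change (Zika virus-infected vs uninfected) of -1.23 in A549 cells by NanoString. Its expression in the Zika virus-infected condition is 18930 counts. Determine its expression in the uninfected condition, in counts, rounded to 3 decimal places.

Fold change = 2^(-1.23) = 0.4263
uninfected expression = 18930 / 0.4263 = 44403.531

44403.531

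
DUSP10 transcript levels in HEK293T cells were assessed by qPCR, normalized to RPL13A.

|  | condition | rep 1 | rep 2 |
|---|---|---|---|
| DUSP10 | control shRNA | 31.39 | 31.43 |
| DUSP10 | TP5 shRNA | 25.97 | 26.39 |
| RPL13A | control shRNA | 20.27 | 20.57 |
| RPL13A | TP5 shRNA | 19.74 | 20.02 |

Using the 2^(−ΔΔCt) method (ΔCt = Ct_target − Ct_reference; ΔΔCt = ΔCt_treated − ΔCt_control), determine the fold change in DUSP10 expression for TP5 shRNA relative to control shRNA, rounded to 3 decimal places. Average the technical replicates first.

Mean Ct: DUSP10 control shRNA 31.410; DUSP10 TP5 shRNA 26.180; RPL13A control shRNA 20.420; RPL13A TP5 shRNA 19.880
ΔCt(control shRNA) = 31.410 − 20.420 = 10.990
ΔCt(TP5 shRNA) = 26.180 − 19.880 = 6.300
ΔΔCt = 6.300 − 10.990 = -4.690
Fold change = 2^(−(-4.690)) = 2^4.690 = 25.8125

25.813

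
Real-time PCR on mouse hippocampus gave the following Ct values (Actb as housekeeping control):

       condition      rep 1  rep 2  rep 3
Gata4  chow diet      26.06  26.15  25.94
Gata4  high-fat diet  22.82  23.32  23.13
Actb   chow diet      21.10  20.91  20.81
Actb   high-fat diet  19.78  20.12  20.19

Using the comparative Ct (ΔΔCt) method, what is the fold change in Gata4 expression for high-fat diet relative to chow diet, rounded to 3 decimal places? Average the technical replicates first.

Mean Ct: Gata4 chow diet 26.050; Gata4 high-fat diet 23.090; Actb chow diet 20.940; Actb high-fat diet 20.030
ΔCt(chow diet) = 26.050 − 20.940 = 5.110
ΔCt(high-fat diet) = 23.090 − 20.030 = 3.060
ΔΔCt = 3.060 − 5.110 = -2.050
Fold change = 2^(−(-2.050)) = 2^2.050 = 4.1411

4.141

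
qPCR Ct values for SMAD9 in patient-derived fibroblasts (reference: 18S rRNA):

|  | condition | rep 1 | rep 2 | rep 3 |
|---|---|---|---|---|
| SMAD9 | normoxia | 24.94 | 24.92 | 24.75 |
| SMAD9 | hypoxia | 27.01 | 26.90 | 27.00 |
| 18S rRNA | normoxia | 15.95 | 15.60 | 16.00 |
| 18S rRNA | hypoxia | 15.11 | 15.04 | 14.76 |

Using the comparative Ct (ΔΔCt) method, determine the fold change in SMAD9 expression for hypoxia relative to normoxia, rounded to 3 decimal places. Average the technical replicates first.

0.127

Mean Ct: SMAD9 normoxia 24.870; SMAD9 hypoxia 26.970; 18S rRNA normoxia 15.850; 18S rRNA hypoxia 14.970
ΔCt(normoxia) = 24.870 − 15.850 = 9.020
ΔCt(hypoxia) = 26.970 − 14.970 = 12.000
ΔΔCt = 12.000 − 9.020 = 2.980
Fold change = 2^(−2.980) = 0.1267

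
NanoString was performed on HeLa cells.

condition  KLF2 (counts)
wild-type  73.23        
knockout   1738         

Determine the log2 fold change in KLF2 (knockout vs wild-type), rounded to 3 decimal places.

4.569

Fold change = 1738 / 73.23 = 23.7334
log2(23.7334) = 4.5688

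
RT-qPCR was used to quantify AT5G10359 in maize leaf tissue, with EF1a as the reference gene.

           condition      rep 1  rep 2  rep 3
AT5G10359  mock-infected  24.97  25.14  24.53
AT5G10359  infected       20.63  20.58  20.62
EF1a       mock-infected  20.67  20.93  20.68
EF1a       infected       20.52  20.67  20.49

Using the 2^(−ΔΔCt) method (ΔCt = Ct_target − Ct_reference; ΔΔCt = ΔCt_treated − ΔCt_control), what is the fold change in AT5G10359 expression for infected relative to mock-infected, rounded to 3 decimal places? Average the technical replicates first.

16.795

Mean Ct: AT5G10359 mock-infected 24.880; AT5G10359 infected 20.610; EF1a mock-infected 20.760; EF1a infected 20.560
ΔCt(mock-infected) = 24.880 − 20.760 = 4.120
ΔCt(infected) = 20.610 − 20.560 = 0.050
ΔΔCt = 0.050 − 4.120 = -4.070
Fold change = 2^(−(-4.070)) = 2^4.070 = 16.7955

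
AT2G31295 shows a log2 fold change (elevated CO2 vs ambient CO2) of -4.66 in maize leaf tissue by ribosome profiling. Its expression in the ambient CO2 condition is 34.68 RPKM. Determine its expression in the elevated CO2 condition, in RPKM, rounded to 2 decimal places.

1.37

Fold change = 2^(-4.66) = 0.0396
elevated CO2 expression = 34.68 × 0.0396 = 1.37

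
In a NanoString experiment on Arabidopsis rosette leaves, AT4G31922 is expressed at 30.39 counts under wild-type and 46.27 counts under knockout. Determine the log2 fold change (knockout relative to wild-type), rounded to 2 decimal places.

Fold change = 46.27 / 30.39 = 1.5225
log2(1.5225) = 0.606

0.61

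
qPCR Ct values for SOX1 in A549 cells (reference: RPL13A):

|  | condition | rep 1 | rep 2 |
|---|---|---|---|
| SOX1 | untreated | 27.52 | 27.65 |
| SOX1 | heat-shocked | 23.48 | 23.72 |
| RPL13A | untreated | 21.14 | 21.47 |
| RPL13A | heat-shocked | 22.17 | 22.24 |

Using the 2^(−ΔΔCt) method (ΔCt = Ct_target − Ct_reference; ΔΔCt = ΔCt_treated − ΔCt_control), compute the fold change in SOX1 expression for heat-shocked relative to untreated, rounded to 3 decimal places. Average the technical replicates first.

29.548

Mean Ct: SOX1 untreated 27.585; SOX1 heat-shocked 23.600; RPL13A untreated 21.305; RPL13A heat-shocked 22.205
ΔCt(untreated) = 27.585 − 21.305 = 6.280
ΔCt(heat-shocked) = 23.600 − 22.205 = 1.395
ΔΔCt = 1.395 − 6.280 = -4.885
Fold change = 2^(−(-4.885)) = 2^4.885 = 29.5482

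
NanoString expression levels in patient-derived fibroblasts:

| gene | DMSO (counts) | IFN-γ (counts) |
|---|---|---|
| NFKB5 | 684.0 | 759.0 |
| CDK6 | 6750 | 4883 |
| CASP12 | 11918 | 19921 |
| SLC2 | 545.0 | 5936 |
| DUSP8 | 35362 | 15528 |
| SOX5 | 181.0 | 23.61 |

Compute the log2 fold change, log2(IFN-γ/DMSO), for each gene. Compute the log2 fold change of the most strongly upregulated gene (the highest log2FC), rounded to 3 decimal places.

3.445

log2(759.0/684.0) = 0.150  (NFKB5)
log2(4883/6750) = -0.467  (CDK6)
log2(19921/11918) = 0.741  (CASP12)
log2(5936/545.0) = 3.445  (SLC2)
log2(15528/35362) = -1.187  (DUSP8)
log2(23.61/181.0) = -2.939  (SOX5)
SLC2 is most strongly upregulated.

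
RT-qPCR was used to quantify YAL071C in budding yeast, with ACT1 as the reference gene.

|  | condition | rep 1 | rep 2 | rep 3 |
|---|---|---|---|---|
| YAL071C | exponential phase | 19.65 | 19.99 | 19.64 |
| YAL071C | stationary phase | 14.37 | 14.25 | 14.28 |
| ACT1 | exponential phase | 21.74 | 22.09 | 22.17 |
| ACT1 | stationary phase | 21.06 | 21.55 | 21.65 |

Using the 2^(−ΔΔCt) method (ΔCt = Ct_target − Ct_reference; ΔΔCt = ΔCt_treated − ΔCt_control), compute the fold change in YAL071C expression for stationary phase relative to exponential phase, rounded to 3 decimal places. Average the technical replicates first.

Mean Ct: YAL071C exponential phase 19.760; YAL071C stationary phase 14.300; ACT1 exponential phase 22.000; ACT1 stationary phase 21.420
ΔCt(exponential phase) = 19.760 − 22.000 = -2.240
ΔCt(stationary phase) = 14.300 − 21.420 = -7.120
ΔΔCt = -7.120 − (-2.240) = -4.880
Fold change = 2^(−(-4.880)) = 2^4.880 = 29.4460

29.446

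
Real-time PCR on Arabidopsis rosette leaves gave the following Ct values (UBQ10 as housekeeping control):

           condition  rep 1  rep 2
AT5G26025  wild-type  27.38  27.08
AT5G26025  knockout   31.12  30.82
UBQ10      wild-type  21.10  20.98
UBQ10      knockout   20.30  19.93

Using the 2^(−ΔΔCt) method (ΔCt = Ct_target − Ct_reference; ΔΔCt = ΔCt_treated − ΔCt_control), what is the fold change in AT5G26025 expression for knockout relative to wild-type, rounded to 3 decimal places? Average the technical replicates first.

0.039

Mean Ct: AT5G26025 wild-type 27.230; AT5G26025 knockout 30.970; UBQ10 wild-type 21.040; UBQ10 knockout 20.115
ΔCt(wild-type) = 27.230 − 21.040 = 6.190
ΔCt(knockout) = 30.970 − 20.115 = 10.855
ΔΔCt = 10.855 − 6.190 = 4.665
Fold change = 2^(−4.665) = 0.0394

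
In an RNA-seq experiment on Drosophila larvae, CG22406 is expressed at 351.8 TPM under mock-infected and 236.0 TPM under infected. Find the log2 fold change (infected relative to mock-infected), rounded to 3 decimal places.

-0.576

Fold change = 236.0 / 351.8 = 0.6708
log2(0.6708) = -0.5760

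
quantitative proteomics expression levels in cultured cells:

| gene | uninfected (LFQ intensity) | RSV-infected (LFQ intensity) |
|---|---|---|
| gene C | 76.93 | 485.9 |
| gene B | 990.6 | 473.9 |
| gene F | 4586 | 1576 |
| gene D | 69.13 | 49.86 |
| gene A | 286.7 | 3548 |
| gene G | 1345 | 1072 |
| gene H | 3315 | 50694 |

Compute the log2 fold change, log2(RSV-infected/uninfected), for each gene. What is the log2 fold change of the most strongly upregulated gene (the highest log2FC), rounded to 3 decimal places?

3.935

log2(485.9/76.93) = 2.659  (gene C)
log2(473.9/990.6) = -1.064  (gene B)
log2(1576/4586) = -1.541  (gene F)
log2(49.86/69.13) = -0.471  (gene D)
log2(3548/286.7) = 3.629  (gene A)
log2(1072/1345) = -0.327  (gene G)
log2(50694/3315) = 3.935  (gene H)
gene H is most strongly upregulated.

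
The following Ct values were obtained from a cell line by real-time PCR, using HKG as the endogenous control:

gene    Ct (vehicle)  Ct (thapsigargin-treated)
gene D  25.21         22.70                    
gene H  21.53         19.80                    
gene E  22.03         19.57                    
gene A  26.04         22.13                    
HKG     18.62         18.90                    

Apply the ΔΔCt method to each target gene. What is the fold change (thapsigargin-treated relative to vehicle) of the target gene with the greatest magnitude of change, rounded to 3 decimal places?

18.252

gene D: ΔΔCt = (22.70−18.90) − (25.21−18.62) = 3.80 − 6.59 = -2.79; fold change = 2^2.79 = 6.916
gene H: ΔΔCt = (19.80−18.90) − (21.53−18.62) = 0.90 − 2.91 = -2.01; fold change = 2^2.01 = 4.028
gene E: ΔΔCt = (19.57−18.90) − (22.03−18.62) = 0.67 − 3.41 = -2.74; fold change = 2^2.74 = 6.681
gene A: ΔΔCt = (22.13−18.90) − (26.04−18.62) = 3.23 − 7.42 = -4.19; fold change = 2^4.19 = 18.252
gene A has the largest |ΔΔCt| = 4.19.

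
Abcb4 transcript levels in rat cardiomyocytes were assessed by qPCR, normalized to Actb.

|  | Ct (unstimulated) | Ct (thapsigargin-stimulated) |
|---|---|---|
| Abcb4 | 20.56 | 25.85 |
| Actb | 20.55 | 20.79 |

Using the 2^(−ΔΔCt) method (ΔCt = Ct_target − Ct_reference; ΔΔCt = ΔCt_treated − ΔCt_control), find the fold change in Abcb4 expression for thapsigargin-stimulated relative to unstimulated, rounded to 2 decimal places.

ΔCt(unstimulated) = 20.560 − 20.550 = 0.010
ΔCt(thapsigargin-stimulated) = 25.850 − 20.790 = 5.060
ΔΔCt = 5.060 − 0.010 = 5.050
Fold change = 2^(−5.050) = 0.030

0.03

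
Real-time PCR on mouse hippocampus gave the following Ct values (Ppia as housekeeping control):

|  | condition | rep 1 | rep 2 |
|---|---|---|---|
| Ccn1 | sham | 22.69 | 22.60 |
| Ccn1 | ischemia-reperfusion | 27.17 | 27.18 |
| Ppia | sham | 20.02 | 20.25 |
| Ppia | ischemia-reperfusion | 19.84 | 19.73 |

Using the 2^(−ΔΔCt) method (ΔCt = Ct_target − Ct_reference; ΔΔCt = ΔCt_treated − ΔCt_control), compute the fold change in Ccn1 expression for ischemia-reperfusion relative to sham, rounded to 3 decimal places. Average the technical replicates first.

Mean Ct: Ccn1 sham 22.645; Ccn1 ischemia-reperfusion 27.175; Ppia sham 20.135; Ppia ischemia-reperfusion 19.785
ΔCt(sham) = 22.645 − 20.135 = 2.510
ΔCt(ischemia-reperfusion) = 27.175 − 19.785 = 7.390
ΔΔCt = 7.390 − 2.510 = 4.880
Fold change = 2^(−4.880) = 0.0340

0.034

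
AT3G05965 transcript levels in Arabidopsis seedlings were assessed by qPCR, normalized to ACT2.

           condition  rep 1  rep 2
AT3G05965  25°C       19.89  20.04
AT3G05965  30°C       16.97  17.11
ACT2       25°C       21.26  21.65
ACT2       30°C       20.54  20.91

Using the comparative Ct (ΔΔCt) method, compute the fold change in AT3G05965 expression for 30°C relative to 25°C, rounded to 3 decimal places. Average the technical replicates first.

4.579

Mean Ct: AT3G05965 25°C 19.965; AT3G05965 30°C 17.040; ACT2 25°C 21.455; ACT2 30°C 20.725
ΔCt(25°C) = 19.965 − 21.455 = -1.490
ΔCt(30°C) = 17.040 − 20.725 = -3.685
ΔΔCt = -3.685 − (-1.490) = -2.195
Fold change = 2^(−(-2.195)) = 2^2.195 = 4.5789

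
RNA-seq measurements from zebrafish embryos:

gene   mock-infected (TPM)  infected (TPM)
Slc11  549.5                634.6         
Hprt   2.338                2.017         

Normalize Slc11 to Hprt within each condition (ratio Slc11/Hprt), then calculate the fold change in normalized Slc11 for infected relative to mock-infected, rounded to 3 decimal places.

Slc11/Hprt (mock-infected) = 549.5 / 2.338 = 235.03
Slc11/Hprt (infected) = 634.6 / 2.017 = 314.63
Fold change = 314.63 / 235.03 = 1.3387

1.339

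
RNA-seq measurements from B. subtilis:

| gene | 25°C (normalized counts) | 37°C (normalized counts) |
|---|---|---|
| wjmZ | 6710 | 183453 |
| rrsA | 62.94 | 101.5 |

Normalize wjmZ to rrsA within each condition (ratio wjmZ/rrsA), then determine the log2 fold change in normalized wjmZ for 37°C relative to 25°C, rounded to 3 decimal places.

4.084

wjmZ/rrsA (25°C) = 6710 / 62.94 = 106.61
wjmZ/rrsA (37°C) = 183453 / 101.5 = 1807.4
Fold change = 1807.4 / 106.61 = 16.9536
log2(16.9536) = 4.0835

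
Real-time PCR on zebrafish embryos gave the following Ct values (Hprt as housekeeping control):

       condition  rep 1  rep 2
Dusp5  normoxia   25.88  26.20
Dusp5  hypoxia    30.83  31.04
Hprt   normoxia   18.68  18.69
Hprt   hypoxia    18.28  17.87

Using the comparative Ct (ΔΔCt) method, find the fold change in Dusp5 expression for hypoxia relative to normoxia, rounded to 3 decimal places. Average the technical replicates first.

0.022

Mean Ct: Dusp5 normoxia 26.040; Dusp5 hypoxia 30.935; Hprt normoxia 18.685; Hprt hypoxia 18.075
ΔCt(normoxia) = 26.040 − 18.685 = 7.355
ΔCt(hypoxia) = 30.935 − 18.075 = 12.860
ΔΔCt = 12.860 − 7.355 = 5.505
Fold change = 2^(−5.505) = 0.0220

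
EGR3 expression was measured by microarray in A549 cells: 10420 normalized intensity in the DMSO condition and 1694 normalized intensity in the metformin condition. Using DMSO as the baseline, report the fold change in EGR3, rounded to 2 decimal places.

Fold change = 1694 / 10420 = 0.163
EGR3 is downregulated.

0.16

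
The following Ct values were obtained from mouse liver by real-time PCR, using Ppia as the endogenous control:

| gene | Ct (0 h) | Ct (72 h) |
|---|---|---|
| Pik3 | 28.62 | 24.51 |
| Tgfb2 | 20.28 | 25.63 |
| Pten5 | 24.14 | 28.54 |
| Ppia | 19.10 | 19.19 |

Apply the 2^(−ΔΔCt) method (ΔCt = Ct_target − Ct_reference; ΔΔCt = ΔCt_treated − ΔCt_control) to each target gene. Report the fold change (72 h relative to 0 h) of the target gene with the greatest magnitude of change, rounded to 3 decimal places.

Pik3: ΔΔCt = (24.51−19.19) − (28.62−19.10) = 5.32 − 9.52 = -4.20; fold change = 2^4.20 = 18.379
Tgfb2: ΔΔCt = (25.63−19.19) − (20.28−19.10) = 6.44 − 1.18 = 5.26; fold change = 2^-5.26 = 0.026
Pten5: ΔΔCt = (28.54−19.19) − (24.14−19.10) = 9.35 − 5.04 = 4.31; fold change = 2^-4.31 = 0.050
Tgfb2 has the largest |ΔΔCt| = 5.26.

0.026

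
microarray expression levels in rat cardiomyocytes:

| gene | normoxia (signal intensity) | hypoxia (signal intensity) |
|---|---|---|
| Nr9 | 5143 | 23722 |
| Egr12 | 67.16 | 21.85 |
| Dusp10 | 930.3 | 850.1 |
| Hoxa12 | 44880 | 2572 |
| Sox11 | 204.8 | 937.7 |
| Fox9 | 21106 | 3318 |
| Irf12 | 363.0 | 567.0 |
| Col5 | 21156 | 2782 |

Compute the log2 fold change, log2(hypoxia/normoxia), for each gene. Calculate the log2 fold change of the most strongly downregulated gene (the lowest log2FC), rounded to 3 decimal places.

log2(23722/5143) = 2.206  (Nr9)
log2(21.85/67.16) = -1.620  (Egr12)
log2(850.1/930.3) = -0.130  (Dusp10)
log2(2572/44880) = -4.125  (Hoxa12)
log2(937.7/204.8) = 2.195  (Sox11)
log2(3318/21106) = -2.669  (Fox9)
log2(567.0/363.0) = 0.643  (Irf12)
log2(2782/21156) = -2.927  (Col5)
Hoxa12 is most strongly downregulated.

-4.125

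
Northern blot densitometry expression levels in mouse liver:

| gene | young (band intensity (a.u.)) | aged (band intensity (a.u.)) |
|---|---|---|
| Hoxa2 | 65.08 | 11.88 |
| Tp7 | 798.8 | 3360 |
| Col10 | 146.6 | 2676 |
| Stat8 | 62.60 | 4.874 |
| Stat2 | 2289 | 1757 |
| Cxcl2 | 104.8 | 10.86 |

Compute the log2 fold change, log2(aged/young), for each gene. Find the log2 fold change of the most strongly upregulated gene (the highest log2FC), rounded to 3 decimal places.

4.190

log2(11.88/65.08) = -2.454  (Hoxa2)
log2(3360/798.8) = 2.073  (Tp7)
log2(2676/146.6) = 4.190  (Col10)
log2(4.874/62.60) = -3.683  (Stat8)
log2(1757/2289) = -0.382  (Stat2)
log2(10.86/104.8) = -3.271  (Cxcl2)
Col10 is most strongly upregulated.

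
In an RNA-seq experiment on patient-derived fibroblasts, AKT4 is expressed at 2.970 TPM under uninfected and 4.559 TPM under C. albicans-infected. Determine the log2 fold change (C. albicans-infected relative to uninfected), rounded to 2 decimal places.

Fold change = 4.559 / 2.970 = 1.5350
log2(1.5350) = 0.618

0.62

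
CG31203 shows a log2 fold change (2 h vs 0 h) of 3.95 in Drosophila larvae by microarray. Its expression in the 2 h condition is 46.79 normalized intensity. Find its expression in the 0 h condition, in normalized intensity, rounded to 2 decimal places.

3.03

Fold change = 2^(3.95) = 15.4550
0 h expression = 46.79 / 15.4550 = 3.03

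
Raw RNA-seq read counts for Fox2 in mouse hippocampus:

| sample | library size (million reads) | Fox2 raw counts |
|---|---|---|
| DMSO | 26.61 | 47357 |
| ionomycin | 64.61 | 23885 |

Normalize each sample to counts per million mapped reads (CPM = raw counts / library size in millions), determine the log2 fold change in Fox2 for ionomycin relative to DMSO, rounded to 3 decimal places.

CPM(DMSO) = 47357 / 26.61 = 1779.6693
CPM(ionomycin) = 23885 / 64.61 = 369.6796
Fold change = 369.6796 / 1779.6693 = 0.20772
log2(0.20772) = -2.2673

-2.267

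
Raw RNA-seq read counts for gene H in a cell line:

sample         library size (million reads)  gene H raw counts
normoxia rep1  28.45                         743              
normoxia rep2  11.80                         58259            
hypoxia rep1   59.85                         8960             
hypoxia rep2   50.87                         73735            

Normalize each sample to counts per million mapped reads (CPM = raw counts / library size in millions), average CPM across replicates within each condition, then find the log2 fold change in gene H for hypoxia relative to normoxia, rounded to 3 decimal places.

CPM(normoxia rep1) = 743 / 28.45 = 26.1160
CPM(normoxia rep2) = 58259 / 11.80 = 4937.2034
CPM(hypoxia rep1) = 8960 / 59.85 = 149.7076
CPM(hypoxia rep2) = 73735 / 50.87 = 1449.4791
mean CPM(normoxia) = 2481.6597; mean CPM(hypoxia) = 799.5933
Fold change = 799.5933 / 2481.6597 = 0.32220
log2(0.32220) = -1.6340

-1.634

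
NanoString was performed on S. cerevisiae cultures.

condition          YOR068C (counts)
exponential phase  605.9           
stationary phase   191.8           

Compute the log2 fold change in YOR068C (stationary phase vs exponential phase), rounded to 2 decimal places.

-1.66

Fold change = 191.8 / 605.9 = 0.3166
log2(0.3166) = -1.659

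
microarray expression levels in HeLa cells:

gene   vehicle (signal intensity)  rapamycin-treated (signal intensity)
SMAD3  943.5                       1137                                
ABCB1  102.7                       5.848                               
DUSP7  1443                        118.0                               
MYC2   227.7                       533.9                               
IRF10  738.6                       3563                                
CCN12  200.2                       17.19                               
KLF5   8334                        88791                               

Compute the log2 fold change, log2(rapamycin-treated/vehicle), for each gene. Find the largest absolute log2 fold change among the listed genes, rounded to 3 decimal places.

log2(1137/943.5) = 0.269  (SMAD3)
log2(5.848/102.7) = -4.134  (ABCB1)
log2(118.0/1443) = -3.612  (DUSP7)
log2(533.9/227.7) = 1.229  (MYC2)
log2(3563/738.6) = 2.270  (IRF10)
log2(17.19/200.2) = -3.542  (CCN12)
log2(88791/8334) = 3.413  (KLF5)
The largest magnitude belongs to ABCB1.

4.134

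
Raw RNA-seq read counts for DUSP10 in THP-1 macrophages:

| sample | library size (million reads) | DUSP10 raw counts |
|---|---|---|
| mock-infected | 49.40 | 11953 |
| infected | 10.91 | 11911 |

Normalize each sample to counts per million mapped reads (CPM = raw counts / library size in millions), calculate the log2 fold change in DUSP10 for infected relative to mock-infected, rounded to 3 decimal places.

2.174

CPM(mock-infected) = 11953 / 49.40 = 241.9636
CPM(infected) = 11911 / 10.91 = 1091.7507
Fold change = 1091.7507 / 241.9636 = 4.51205
log2(4.51205) = 2.1738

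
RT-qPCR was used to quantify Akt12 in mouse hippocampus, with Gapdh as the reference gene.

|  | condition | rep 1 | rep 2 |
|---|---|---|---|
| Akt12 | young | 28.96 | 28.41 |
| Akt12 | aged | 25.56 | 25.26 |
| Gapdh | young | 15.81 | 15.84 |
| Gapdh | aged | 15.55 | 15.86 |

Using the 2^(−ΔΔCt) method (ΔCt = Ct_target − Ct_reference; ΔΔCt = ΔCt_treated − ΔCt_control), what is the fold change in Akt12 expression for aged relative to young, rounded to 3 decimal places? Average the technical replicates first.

8.907

Mean Ct: Akt12 young 28.685; Akt12 aged 25.410; Gapdh young 15.825; Gapdh aged 15.705
ΔCt(young) = 28.685 − 15.825 = 12.860
ΔCt(aged) = 25.410 − 15.705 = 9.705
ΔΔCt = 9.705 − 12.860 = -3.155
Fold change = 2^(−(-3.155)) = 2^3.155 = 8.9074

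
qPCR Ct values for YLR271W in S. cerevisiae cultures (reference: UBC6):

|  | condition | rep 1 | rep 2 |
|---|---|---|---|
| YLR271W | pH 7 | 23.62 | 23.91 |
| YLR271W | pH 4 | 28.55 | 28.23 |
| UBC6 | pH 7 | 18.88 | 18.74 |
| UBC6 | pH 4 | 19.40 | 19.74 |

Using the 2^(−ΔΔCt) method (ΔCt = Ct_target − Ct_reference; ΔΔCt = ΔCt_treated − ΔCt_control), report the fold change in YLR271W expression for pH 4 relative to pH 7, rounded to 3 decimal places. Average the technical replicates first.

0.069

Mean Ct: YLR271W pH 7 23.765; YLR271W pH 4 28.390; UBC6 pH 7 18.810; UBC6 pH 4 19.570
ΔCt(pH 7) = 23.765 − 18.810 = 4.955
ΔCt(pH 4) = 28.390 − 19.570 = 8.820
ΔΔCt = 8.820 − 4.955 = 3.865
Fold change = 2^(−3.865) = 0.0686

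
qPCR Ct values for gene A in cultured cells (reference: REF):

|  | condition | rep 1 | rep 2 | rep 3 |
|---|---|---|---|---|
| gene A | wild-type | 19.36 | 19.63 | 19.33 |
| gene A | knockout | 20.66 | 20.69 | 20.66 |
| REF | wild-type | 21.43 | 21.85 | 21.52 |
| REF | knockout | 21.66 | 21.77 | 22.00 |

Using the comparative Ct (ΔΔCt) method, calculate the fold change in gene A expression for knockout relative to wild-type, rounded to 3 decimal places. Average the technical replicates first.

0.493

Mean Ct: gene A wild-type 19.440; gene A knockout 20.670; REF wild-type 21.600; REF knockout 21.810
ΔCt(wild-type) = 19.440 − 21.600 = -2.160
ΔCt(knockout) = 20.670 − 21.810 = -1.140
ΔΔCt = -1.140 − (-2.160) = 1.020
Fold change = 2^(−1.020) = 0.4931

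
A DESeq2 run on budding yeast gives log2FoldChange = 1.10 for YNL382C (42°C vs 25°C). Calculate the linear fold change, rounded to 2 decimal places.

2.14

Fold change = 2^(1.10) = 2.144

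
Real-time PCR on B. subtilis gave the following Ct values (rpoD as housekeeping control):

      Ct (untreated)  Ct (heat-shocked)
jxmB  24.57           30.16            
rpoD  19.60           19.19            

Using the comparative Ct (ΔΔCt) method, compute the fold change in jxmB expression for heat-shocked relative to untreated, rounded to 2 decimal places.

0.02

ΔCt(untreated) = 24.570 − 19.600 = 4.970
ΔCt(heat-shocked) = 30.160 − 19.190 = 10.970
ΔΔCt = 10.970 − 4.970 = 6.000
Fold change = 2^(−6.000) = 0.016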